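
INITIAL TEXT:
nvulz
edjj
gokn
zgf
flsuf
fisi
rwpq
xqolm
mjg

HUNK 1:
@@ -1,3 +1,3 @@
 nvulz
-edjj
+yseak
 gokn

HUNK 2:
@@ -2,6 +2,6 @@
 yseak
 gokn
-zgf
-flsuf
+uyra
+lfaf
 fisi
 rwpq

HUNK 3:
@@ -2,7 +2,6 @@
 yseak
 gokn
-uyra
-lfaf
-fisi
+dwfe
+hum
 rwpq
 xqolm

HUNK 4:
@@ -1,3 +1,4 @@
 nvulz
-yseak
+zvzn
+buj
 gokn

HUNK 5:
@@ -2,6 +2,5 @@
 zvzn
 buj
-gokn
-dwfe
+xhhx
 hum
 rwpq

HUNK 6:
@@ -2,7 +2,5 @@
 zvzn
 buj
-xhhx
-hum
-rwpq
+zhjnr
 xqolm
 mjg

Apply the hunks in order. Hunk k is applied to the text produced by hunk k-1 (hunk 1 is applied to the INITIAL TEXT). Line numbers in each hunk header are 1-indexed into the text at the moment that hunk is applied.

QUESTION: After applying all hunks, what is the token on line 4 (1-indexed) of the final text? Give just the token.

Hunk 1: at line 1 remove [edjj] add [yseak] -> 9 lines: nvulz yseak gokn zgf flsuf fisi rwpq xqolm mjg
Hunk 2: at line 2 remove [zgf,flsuf] add [uyra,lfaf] -> 9 lines: nvulz yseak gokn uyra lfaf fisi rwpq xqolm mjg
Hunk 3: at line 2 remove [uyra,lfaf,fisi] add [dwfe,hum] -> 8 lines: nvulz yseak gokn dwfe hum rwpq xqolm mjg
Hunk 4: at line 1 remove [yseak] add [zvzn,buj] -> 9 lines: nvulz zvzn buj gokn dwfe hum rwpq xqolm mjg
Hunk 5: at line 2 remove [gokn,dwfe] add [xhhx] -> 8 lines: nvulz zvzn buj xhhx hum rwpq xqolm mjg
Hunk 6: at line 2 remove [xhhx,hum,rwpq] add [zhjnr] -> 6 lines: nvulz zvzn buj zhjnr xqolm mjg
Final line 4: zhjnr

Answer: zhjnr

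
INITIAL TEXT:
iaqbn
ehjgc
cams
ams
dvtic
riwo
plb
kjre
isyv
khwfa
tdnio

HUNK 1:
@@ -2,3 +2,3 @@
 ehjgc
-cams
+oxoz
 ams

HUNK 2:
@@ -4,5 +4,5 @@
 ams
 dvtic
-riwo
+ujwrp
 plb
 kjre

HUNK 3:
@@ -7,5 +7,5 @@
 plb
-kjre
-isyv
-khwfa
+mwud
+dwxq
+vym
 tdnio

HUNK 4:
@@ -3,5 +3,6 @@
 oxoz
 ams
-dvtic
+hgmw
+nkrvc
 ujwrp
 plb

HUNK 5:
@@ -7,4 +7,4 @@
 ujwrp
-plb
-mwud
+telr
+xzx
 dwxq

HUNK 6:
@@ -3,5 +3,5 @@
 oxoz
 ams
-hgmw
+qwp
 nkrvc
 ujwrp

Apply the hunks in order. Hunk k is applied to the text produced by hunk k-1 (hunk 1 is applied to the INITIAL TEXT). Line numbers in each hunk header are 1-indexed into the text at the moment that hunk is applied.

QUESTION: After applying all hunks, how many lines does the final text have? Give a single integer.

Answer: 12

Derivation:
Hunk 1: at line 2 remove [cams] add [oxoz] -> 11 lines: iaqbn ehjgc oxoz ams dvtic riwo plb kjre isyv khwfa tdnio
Hunk 2: at line 4 remove [riwo] add [ujwrp] -> 11 lines: iaqbn ehjgc oxoz ams dvtic ujwrp plb kjre isyv khwfa tdnio
Hunk 3: at line 7 remove [kjre,isyv,khwfa] add [mwud,dwxq,vym] -> 11 lines: iaqbn ehjgc oxoz ams dvtic ujwrp plb mwud dwxq vym tdnio
Hunk 4: at line 3 remove [dvtic] add [hgmw,nkrvc] -> 12 lines: iaqbn ehjgc oxoz ams hgmw nkrvc ujwrp plb mwud dwxq vym tdnio
Hunk 5: at line 7 remove [plb,mwud] add [telr,xzx] -> 12 lines: iaqbn ehjgc oxoz ams hgmw nkrvc ujwrp telr xzx dwxq vym tdnio
Hunk 6: at line 3 remove [hgmw] add [qwp] -> 12 lines: iaqbn ehjgc oxoz ams qwp nkrvc ujwrp telr xzx dwxq vym tdnio
Final line count: 12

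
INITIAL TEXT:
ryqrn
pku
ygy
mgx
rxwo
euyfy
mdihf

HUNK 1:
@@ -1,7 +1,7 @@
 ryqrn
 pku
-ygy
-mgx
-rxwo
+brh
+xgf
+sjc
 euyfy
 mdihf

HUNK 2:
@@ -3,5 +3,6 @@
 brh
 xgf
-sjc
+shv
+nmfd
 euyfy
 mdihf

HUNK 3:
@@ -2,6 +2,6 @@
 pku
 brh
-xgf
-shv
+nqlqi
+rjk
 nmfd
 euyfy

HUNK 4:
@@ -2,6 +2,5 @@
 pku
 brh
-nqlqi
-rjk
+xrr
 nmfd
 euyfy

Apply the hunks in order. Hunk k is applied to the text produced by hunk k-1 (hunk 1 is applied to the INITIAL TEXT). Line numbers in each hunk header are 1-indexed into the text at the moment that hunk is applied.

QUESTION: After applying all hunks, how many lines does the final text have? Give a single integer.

Hunk 1: at line 1 remove [ygy,mgx,rxwo] add [brh,xgf,sjc] -> 7 lines: ryqrn pku brh xgf sjc euyfy mdihf
Hunk 2: at line 3 remove [sjc] add [shv,nmfd] -> 8 lines: ryqrn pku brh xgf shv nmfd euyfy mdihf
Hunk 3: at line 2 remove [xgf,shv] add [nqlqi,rjk] -> 8 lines: ryqrn pku brh nqlqi rjk nmfd euyfy mdihf
Hunk 4: at line 2 remove [nqlqi,rjk] add [xrr] -> 7 lines: ryqrn pku brh xrr nmfd euyfy mdihf
Final line count: 7

Answer: 7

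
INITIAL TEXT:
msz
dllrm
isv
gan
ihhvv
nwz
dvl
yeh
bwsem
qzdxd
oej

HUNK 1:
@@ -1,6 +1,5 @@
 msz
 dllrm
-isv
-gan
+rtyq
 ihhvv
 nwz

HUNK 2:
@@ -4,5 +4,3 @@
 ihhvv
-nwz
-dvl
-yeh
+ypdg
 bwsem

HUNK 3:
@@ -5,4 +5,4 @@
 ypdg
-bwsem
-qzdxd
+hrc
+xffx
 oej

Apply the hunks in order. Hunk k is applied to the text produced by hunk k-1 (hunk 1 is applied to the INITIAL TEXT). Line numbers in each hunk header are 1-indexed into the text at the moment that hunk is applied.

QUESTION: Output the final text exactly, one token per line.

Answer: msz
dllrm
rtyq
ihhvv
ypdg
hrc
xffx
oej

Derivation:
Hunk 1: at line 1 remove [isv,gan] add [rtyq] -> 10 lines: msz dllrm rtyq ihhvv nwz dvl yeh bwsem qzdxd oej
Hunk 2: at line 4 remove [nwz,dvl,yeh] add [ypdg] -> 8 lines: msz dllrm rtyq ihhvv ypdg bwsem qzdxd oej
Hunk 3: at line 5 remove [bwsem,qzdxd] add [hrc,xffx] -> 8 lines: msz dllrm rtyq ihhvv ypdg hrc xffx oej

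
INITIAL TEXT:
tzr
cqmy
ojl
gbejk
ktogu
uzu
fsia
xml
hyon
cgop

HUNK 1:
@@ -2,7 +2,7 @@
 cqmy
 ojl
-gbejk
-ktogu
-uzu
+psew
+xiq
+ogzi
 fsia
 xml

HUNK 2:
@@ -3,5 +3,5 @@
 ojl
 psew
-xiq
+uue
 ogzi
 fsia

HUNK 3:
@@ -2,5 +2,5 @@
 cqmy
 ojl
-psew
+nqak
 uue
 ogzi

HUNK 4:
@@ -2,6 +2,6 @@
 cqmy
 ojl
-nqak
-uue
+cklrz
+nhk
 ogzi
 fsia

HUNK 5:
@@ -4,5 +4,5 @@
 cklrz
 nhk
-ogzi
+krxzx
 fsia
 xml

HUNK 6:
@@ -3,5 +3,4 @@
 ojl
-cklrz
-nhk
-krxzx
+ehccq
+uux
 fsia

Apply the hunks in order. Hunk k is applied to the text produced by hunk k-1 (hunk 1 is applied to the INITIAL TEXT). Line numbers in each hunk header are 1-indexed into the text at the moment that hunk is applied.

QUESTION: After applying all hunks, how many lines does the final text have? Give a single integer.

Hunk 1: at line 2 remove [gbejk,ktogu,uzu] add [psew,xiq,ogzi] -> 10 lines: tzr cqmy ojl psew xiq ogzi fsia xml hyon cgop
Hunk 2: at line 3 remove [xiq] add [uue] -> 10 lines: tzr cqmy ojl psew uue ogzi fsia xml hyon cgop
Hunk 3: at line 2 remove [psew] add [nqak] -> 10 lines: tzr cqmy ojl nqak uue ogzi fsia xml hyon cgop
Hunk 4: at line 2 remove [nqak,uue] add [cklrz,nhk] -> 10 lines: tzr cqmy ojl cklrz nhk ogzi fsia xml hyon cgop
Hunk 5: at line 4 remove [ogzi] add [krxzx] -> 10 lines: tzr cqmy ojl cklrz nhk krxzx fsia xml hyon cgop
Hunk 6: at line 3 remove [cklrz,nhk,krxzx] add [ehccq,uux] -> 9 lines: tzr cqmy ojl ehccq uux fsia xml hyon cgop
Final line count: 9

Answer: 9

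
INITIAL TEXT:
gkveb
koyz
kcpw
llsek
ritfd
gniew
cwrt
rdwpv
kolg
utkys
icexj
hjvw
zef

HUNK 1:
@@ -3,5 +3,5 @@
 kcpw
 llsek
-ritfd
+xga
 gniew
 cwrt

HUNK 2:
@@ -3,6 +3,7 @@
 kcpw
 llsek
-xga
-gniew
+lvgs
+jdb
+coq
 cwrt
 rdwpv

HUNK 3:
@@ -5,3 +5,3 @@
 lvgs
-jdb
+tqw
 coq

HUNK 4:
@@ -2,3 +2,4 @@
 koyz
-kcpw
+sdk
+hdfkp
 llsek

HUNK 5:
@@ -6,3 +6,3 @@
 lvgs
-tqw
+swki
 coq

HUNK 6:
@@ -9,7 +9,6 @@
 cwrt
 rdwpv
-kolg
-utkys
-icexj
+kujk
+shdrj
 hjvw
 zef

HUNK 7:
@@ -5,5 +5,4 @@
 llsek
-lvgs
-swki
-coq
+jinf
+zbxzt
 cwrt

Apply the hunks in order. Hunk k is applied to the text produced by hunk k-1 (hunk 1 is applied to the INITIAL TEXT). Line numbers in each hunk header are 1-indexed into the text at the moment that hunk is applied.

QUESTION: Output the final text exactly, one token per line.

Hunk 1: at line 3 remove [ritfd] add [xga] -> 13 lines: gkveb koyz kcpw llsek xga gniew cwrt rdwpv kolg utkys icexj hjvw zef
Hunk 2: at line 3 remove [xga,gniew] add [lvgs,jdb,coq] -> 14 lines: gkveb koyz kcpw llsek lvgs jdb coq cwrt rdwpv kolg utkys icexj hjvw zef
Hunk 3: at line 5 remove [jdb] add [tqw] -> 14 lines: gkveb koyz kcpw llsek lvgs tqw coq cwrt rdwpv kolg utkys icexj hjvw zef
Hunk 4: at line 2 remove [kcpw] add [sdk,hdfkp] -> 15 lines: gkveb koyz sdk hdfkp llsek lvgs tqw coq cwrt rdwpv kolg utkys icexj hjvw zef
Hunk 5: at line 6 remove [tqw] add [swki] -> 15 lines: gkveb koyz sdk hdfkp llsek lvgs swki coq cwrt rdwpv kolg utkys icexj hjvw zef
Hunk 6: at line 9 remove [kolg,utkys,icexj] add [kujk,shdrj] -> 14 lines: gkveb koyz sdk hdfkp llsek lvgs swki coq cwrt rdwpv kujk shdrj hjvw zef
Hunk 7: at line 5 remove [lvgs,swki,coq] add [jinf,zbxzt] -> 13 lines: gkveb koyz sdk hdfkp llsek jinf zbxzt cwrt rdwpv kujk shdrj hjvw zef

Answer: gkveb
koyz
sdk
hdfkp
llsek
jinf
zbxzt
cwrt
rdwpv
kujk
shdrj
hjvw
zef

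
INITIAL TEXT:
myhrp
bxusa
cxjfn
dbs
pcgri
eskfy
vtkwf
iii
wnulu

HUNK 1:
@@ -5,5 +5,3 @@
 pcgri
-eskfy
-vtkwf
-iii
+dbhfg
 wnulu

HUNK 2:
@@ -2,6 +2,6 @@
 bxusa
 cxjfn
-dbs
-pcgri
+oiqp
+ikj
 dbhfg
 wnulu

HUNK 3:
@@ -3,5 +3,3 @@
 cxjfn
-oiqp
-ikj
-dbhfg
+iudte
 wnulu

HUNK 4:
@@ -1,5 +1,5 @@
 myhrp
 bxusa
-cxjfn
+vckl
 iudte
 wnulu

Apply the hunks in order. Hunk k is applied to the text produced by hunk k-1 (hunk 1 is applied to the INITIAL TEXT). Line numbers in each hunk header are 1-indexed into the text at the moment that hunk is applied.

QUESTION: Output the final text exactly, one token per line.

Answer: myhrp
bxusa
vckl
iudte
wnulu

Derivation:
Hunk 1: at line 5 remove [eskfy,vtkwf,iii] add [dbhfg] -> 7 lines: myhrp bxusa cxjfn dbs pcgri dbhfg wnulu
Hunk 2: at line 2 remove [dbs,pcgri] add [oiqp,ikj] -> 7 lines: myhrp bxusa cxjfn oiqp ikj dbhfg wnulu
Hunk 3: at line 3 remove [oiqp,ikj,dbhfg] add [iudte] -> 5 lines: myhrp bxusa cxjfn iudte wnulu
Hunk 4: at line 1 remove [cxjfn] add [vckl] -> 5 lines: myhrp bxusa vckl iudte wnulu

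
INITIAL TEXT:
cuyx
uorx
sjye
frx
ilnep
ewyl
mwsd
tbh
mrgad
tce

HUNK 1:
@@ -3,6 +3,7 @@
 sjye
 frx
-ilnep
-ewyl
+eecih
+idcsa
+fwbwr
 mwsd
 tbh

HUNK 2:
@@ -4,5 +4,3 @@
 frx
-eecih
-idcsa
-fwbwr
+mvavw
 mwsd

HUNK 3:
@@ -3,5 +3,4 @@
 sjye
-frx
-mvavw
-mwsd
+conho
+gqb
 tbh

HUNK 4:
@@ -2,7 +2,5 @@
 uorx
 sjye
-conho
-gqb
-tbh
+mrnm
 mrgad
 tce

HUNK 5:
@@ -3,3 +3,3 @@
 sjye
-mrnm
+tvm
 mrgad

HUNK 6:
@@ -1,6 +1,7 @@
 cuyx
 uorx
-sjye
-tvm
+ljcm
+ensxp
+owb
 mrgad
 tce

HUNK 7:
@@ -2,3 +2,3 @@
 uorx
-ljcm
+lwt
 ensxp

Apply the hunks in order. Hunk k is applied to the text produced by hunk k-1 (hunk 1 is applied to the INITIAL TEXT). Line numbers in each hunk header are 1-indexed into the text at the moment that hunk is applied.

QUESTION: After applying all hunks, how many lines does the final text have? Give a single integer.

Answer: 7

Derivation:
Hunk 1: at line 3 remove [ilnep,ewyl] add [eecih,idcsa,fwbwr] -> 11 lines: cuyx uorx sjye frx eecih idcsa fwbwr mwsd tbh mrgad tce
Hunk 2: at line 4 remove [eecih,idcsa,fwbwr] add [mvavw] -> 9 lines: cuyx uorx sjye frx mvavw mwsd tbh mrgad tce
Hunk 3: at line 3 remove [frx,mvavw,mwsd] add [conho,gqb] -> 8 lines: cuyx uorx sjye conho gqb tbh mrgad tce
Hunk 4: at line 2 remove [conho,gqb,tbh] add [mrnm] -> 6 lines: cuyx uorx sjye mrnm mrgad tce
Hunk 5: at line 3 remove [mrnm] add [tvm] -> 6 lines: cuyx uorx sjye tvm mrgad tce
Hunk 6: at line 1 remove [sjye,tvm] add [ljcm,ensxp,owb] -> 7 lines: cuyx uorx ljcm ensxp owb mrgad tce
Hunk 7: at line 2 remove [ljcm] add [lwt] -> 7 lines: cuyx uorx lwt ensxp owb mrgad tce
Final line count: 7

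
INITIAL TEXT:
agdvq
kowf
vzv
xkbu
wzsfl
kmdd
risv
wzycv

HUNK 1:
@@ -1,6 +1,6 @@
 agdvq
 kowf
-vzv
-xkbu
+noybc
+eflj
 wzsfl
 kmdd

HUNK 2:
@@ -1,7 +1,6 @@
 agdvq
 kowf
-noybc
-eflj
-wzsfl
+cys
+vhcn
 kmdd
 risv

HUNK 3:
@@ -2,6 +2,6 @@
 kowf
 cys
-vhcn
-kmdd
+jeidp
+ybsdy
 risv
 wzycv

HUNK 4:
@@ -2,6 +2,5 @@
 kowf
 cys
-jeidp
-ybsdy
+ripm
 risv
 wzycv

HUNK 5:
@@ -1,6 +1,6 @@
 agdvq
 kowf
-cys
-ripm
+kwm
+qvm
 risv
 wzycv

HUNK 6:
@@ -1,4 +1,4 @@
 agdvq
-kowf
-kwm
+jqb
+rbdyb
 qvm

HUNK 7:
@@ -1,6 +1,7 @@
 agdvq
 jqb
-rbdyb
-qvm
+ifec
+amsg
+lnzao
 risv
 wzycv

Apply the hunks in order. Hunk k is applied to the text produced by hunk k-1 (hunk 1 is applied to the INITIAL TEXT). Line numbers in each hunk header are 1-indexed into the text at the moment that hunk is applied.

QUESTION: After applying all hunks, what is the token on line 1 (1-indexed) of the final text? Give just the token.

Answer: agdvq

Derivation:
Hunk 1: at line 1 remove [vzv,xkbu] add [noybc,eflj] -> 8 lines: agdvq kowf noybc eflj wzsfl kmdd risv wzycv
Hunk 2: at line 1 remove [noybc,eflj,wzsfl] add [cys,vhcn] -> 7 lines: agdvq kowf cys vhcn kmdd risv wzycv
Hunk 3: at line 2 remove [vhcn,kmdd] add [jeidp,ybsdy] -> 7 lines: agdvq kowf cys jeidp ybsdy risv wzycv
Hunk 4: at line 2 remove [jeidp,ybsdy] add [ripm] -> 6 lines: agdvq kowf cys ripm risv wzycv
Hunk 5: at line 1 remove [cys,ripm] add [kwm,qvm] -> 6 lines: agdvq kowf kwm qvm risv wzycv
Hunk 6: at line 1 remove [kowf,kwm] add [jqb,rbdyb] -> 6 lines: agdvq jqb rbdyb qvm risv wzycv
Hunk 7: at line 1 remove [rbdyb,qvm] add [ifec,amsg,lnzao] -> 7 lines: agdvq jqb ifec amsg lnzao risv wzycv
Final line 1: agdvq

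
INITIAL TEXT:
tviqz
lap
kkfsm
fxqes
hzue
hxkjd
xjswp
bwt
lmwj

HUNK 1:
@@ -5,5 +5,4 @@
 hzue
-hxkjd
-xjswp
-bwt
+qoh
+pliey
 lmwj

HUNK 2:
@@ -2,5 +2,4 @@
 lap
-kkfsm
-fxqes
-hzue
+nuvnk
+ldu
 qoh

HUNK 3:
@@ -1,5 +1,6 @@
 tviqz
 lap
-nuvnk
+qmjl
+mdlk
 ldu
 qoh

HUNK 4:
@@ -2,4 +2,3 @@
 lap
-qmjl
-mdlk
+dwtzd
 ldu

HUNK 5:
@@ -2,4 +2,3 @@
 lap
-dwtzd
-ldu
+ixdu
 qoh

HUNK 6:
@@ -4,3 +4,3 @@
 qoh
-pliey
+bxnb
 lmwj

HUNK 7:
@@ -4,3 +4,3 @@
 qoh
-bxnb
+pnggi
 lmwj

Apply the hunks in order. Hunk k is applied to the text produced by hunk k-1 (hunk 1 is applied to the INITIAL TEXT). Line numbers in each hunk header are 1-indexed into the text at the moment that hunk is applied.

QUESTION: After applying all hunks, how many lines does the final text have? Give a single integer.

Hunk 1: at line 5 remove [hxkjd,xjswp,bwt] add [qoh,pliey] -> 8 lines: tviqz lap kkfsm fxqes hzue qoh pliey lmwj
Hunk 2: at line 2 remove [kkfsm,fxqes,hzue] add [nuvnk,ldu] -> 7 lines: tviqz lap nuvnk ldu qoh pliey lmwj
Hunk 3: at line 1 remove [nuvnk] add [qmjl,mdlk] -> 8 lines: tviqz lap qmjl mdlk ldu qoh pliey lmwj
Hunk 4: at line 2 remove [qmjl,mdlk] add [dwtzd] -> 7 lines: tviqz lap dwtzd ldu qoh pliey lmwj
Hunk 5: at line 2 remove [dwtzd,ldu] add [ixdu] -> 6 lines: tviqz lap ixdu qoh pliey lmwj
Hunk 6: at line 4 remove [pliey] add [bxnb] -> 6 lines: tviqz lap ixdu qoh bxnb lmwj
Hunk 7: at line 4 remove [bxnb] add [pnggi] -> 6 lines: tviqz lap ixdu qoh pnggi lmwj
Final line count: 6

Answer: 6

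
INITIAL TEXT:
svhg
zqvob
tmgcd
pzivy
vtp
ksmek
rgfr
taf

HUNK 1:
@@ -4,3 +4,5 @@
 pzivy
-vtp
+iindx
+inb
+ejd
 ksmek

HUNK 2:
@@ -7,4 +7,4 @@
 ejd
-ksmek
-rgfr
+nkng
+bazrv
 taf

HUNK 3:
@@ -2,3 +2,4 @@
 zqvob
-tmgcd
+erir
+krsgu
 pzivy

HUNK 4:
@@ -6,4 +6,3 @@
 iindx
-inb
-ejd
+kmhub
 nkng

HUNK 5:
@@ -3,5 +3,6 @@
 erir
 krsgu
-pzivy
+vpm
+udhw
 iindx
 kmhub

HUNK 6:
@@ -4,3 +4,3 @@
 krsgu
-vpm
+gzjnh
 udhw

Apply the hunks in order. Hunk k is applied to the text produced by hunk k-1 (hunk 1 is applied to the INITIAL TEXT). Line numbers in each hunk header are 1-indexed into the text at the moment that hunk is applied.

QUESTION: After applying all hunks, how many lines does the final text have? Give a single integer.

Answer: 11

Derivation:
Hunk 1: at line 4 remove [vtp] add [iindx,inb,ejd] -> 10 lines: svhg zqvob tmgcd pzivy iindx inb ejd ksmek rgfr taf
Hunk 2: at line 7 remove [ksmek,rgfr] add [nkng,bazrv] -> 10 lines: svhg zqvob tmgcd pzivy iindx inb ejd nkng bazrv taf
Hunk 3: at line 2 remove [tmgcd] add [erir,krsgu] -> 11 lines: svhg zqvob erir krsgu pzivy iindx inb ejd nkng bazrv taf
Hunk 4: at line 6 remove [inb,ejd] add [kmhub] -> 10 lines: svhg zqvob erir krsgu pzivy iindx kmhub nkng bazrv taf
Hunk 5: at line 3 remove [pzivy] add [vpm,udhw] -> 11 lines: svhg zqvob erir krsgu vpm udhw iindx kmhub nkng bazrv taf
Hunk 6: at line 4 remove [vpm] add [gzjnh] -> 11 lines: svhg zqvob erir krsgu gzjnh udhw iindx kmhub nkng bazrv taf
Final line count: 11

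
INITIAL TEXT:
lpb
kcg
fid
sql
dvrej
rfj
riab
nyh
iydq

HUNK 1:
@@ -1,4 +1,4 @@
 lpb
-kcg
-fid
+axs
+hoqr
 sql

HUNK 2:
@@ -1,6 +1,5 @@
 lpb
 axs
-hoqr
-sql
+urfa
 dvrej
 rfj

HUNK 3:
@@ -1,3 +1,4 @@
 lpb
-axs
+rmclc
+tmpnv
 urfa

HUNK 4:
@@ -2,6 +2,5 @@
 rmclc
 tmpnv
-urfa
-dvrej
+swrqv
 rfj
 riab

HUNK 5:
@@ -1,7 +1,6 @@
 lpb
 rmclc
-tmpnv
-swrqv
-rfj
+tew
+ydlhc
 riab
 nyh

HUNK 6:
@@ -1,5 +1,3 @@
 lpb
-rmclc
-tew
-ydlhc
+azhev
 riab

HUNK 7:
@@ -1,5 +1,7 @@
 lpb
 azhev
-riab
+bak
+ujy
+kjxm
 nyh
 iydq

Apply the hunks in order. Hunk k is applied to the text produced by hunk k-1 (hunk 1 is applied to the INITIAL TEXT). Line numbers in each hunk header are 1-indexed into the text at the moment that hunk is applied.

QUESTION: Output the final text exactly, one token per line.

Hunk 1: at line 1 remove [kcg,fid] add [axs,hoqr] -> 9 lines: lpb axs hoqr sql dvrej rfj riab nyh iydq
Hunk 2: at line 1 remove [hoqr,sql] add [urfa] -> 8 lines: lpb axs urfa dvrej rfj riab nyh iydq
Hunk 3: at line 1 remove [axs] add [rmclc,tmpnv] -> 9 lines: lpb rmclc tmpnv urfa dvrej rfj riab nyh iydq
Hunk 4: at line 2 remove [urfa,dvrej] add [swrqv] -> 8 lines: lpb rmclc tmpnv swrqv rfj riab nyh iydq
Hunk 5: at line 1 remove [tmpnv,swrqv,rfj] add [tew,ydlhc] -> 7 lines: lpb rmclc tew ydlhc riab nyh iydq
Hunk 6: at line 1 remove [rmclc,tew,ydlhc] add [azhev] -> 5 lines: lpb azhev riab nyh iydq
Hunk 7: at line 1 remove [riab] add [bak,ujy,kjxm] -> 7 lines: lpb azhev bak ujy kjxm nyh iydq

Answer: lpb
azhev
bak
ujy
kjxm
nyh
iydq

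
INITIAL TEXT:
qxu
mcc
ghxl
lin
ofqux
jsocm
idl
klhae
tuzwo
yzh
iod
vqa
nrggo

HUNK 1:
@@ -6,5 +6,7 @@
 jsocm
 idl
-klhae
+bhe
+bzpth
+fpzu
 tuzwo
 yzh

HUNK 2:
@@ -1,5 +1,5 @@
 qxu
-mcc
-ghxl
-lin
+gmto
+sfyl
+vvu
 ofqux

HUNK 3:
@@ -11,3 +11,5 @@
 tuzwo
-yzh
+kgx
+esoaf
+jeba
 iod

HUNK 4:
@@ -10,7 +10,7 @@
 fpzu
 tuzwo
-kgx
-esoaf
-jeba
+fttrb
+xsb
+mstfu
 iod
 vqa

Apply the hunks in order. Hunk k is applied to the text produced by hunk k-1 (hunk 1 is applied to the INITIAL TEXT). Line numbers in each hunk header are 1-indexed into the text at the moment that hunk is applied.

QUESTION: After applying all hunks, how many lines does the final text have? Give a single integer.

Answer: 17

Derivation:
Hunk 1: at line 6 remove [klhae] add [bhe,bzpth,fpzu] -> 15 lines: qxu mcc ghxl lin ofqux jsocm idl bhe bzpth fpzu tuzwo yzh iod vqa nrggo
Hunk 2: at line 1 remove [mcc,ghxl,lin] add [gmto,sfyl,vvu] -> 15 lines: qxu gmto sfyl vvu ofqux jsocm idl bhe bzpth fpzu tuzwo yzh iod vqa nrggo
Hunk 3: at line 11 remove [yzh] add [kgx,esoaf,jeba] -> 17 lines: qxu gmto sfyl vvu ofqux jsocm idl bhe bzpth fpzu tuzwo kgx esoaf jeba iod vqa nrggo
Hunk 4: at line 10 remove [kgx,esoaf,jeba] add [fttrb,xsb,mstfu] -> 17 lines: qxu gmto sfyl vvu ofqux jsocm idl bhe bzpth fpzu tuzwo fttrb xsb mstfu iod vqa nrggo
Final line count: 17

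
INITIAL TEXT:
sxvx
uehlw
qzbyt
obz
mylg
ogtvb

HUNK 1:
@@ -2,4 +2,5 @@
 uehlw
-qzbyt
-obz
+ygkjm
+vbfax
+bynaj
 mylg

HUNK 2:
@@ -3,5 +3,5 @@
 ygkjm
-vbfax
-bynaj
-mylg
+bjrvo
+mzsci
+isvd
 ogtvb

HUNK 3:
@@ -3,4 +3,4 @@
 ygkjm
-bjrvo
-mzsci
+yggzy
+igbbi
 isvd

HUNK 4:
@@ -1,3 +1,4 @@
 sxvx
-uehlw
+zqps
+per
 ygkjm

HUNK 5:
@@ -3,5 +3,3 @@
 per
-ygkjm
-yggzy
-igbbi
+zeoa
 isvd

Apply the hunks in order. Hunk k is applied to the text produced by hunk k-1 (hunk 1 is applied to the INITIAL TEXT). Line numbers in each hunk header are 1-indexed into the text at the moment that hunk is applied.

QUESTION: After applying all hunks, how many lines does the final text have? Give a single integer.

Answer: 6

Derivation:
Hunk 1: at line 2 remove [qzbyt,obz] add [ygkjm,vbfax,bynaj] -> 7 lines: sxvx uehlw ygkjm vbfax bynaj mylg ogtvb
Hunk 2: at line 3 remove [vbfax,bynaj,mylg] add [bjrvo,mzsci,isvd] -> 7 lines: sxvx uehlw ygkjm bjrvo mzsci isvd ogtvb
Hunk 3: at line 3 remove [bjrvo,mzsci] add [yggzy,igbbi] -> 7 lines: sxvx uehlw ygkjm yggzy igbbi isvd ogtvb
Hunk 4: at line 1 remove [uehlw] add [zqps,per] -> 8 lines: sxvx zqps per ygkjm yggzy igbbi isvd ogtvb
Hunk 5: at line 3 remove [ygkjm,yggzy,igbbi] add [zeoa] -> 6 lines: sxvx zqps per zeoa isvd ogtvb
Final line count: 6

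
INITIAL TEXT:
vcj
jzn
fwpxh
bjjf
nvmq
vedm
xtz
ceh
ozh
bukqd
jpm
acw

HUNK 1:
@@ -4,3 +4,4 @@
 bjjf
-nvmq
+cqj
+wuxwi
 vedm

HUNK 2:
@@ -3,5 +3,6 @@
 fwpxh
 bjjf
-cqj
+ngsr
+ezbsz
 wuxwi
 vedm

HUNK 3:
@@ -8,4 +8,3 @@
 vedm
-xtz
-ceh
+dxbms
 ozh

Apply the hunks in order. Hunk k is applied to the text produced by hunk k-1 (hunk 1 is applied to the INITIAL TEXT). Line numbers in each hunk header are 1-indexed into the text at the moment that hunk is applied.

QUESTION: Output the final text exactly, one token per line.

Answer: vcj
jzn
fwpxh
bjjf
ngsr
ezbsz
wuxwi
vedm
dxbms
ozh
bukqd
jpm
acw

Derivation:
Hunk 1: at line 4 remove [nvmq] add [cqj,wuxwi] -> 13 lines: vcj jzn fwpxh bjjf cqj wuxwi vedm xtz ceh ozh bukqd jpm acw
Hunk 2: at line 3 remove [cqj] add [ngsr,ezbsz] -> 14 lines: vcj jzn fwpxh bjjf ngsr ezbsz wuxwi vedm xtz ceh ozh bukqd jpm acw
Hunk 3: at line 8 remove [xtz,ceh] add [dxbms] -> 13 lines: vcj jzn fwpxh bjjf ngsr ezbsz wuxwi vedm dxbms ozh bukqd jpm acw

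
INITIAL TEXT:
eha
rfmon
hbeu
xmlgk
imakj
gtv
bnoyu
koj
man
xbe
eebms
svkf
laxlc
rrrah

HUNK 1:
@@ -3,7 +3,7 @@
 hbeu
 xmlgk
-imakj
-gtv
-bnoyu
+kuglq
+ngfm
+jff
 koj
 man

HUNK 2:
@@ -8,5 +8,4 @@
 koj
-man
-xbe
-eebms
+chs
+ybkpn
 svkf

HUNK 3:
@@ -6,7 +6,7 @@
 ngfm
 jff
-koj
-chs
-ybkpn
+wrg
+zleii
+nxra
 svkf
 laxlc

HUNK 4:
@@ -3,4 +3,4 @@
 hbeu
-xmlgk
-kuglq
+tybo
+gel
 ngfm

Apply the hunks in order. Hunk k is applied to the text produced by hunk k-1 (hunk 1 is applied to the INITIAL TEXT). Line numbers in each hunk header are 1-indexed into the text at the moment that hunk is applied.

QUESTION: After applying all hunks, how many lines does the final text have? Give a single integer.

Hunk 1: at line 3 remove [imakj,gtv,bnoyu] add [kuglq,ngfm,jff] -> 14 lines: eha rfmon hbeu xmlgk kuglq ngfm jff koj man xbe eebms svkf laxlc rrrah
Hunk 2: at line 8 remove [man,xbe,eebms] add [chs,ybkpn] -> 13 lines: eha rfmon hbeu xmlgk kuglq ngfm jff koj chs ybkpn svkf laxlc rrrah
Hunk 3: at line 6 remove [koj,chs,ybkpn] add [wrg,zleii,nxra] -> 13 lines: eha rfmon hbeu xmlgk kuglq ngfm jff wrg zleii nxra svkf laxlc rrrah
Hunk 4: at line 3 remove [xmlgk,kuglq] add [tybo,gel] -> 13 lines: eha rfmon hbeu tybo gel ngfm jff wrg zleii nxra svkf laxlc rrrah
Final line count: 13

Answer: 13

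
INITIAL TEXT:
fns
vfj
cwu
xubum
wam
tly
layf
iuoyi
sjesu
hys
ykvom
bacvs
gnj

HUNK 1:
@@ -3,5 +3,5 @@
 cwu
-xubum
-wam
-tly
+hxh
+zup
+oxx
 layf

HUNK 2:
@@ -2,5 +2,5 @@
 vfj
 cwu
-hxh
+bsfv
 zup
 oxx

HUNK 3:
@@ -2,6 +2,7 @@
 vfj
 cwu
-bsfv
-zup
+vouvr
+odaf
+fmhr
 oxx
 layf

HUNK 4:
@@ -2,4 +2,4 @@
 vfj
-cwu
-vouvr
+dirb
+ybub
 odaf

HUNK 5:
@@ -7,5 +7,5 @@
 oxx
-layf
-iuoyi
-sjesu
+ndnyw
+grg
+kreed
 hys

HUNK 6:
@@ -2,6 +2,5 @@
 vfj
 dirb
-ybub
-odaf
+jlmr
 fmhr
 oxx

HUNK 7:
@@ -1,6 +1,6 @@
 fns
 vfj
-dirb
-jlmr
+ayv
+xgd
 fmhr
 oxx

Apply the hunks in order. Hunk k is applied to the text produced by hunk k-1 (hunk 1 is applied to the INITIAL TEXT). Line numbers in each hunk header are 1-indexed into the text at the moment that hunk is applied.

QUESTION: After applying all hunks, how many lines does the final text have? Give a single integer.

Answer: 13

Derivation:
Hunk 1: at line 3 remove [xubum,wam,tly] add [hxh,zup,oxx] -> 13 lines: fns vfj cwu hxh zup oxx layf iuoyi sjesu hys ykvom bacvs gnj
Hunk 2: at line 2 remove [hxh] add [bsfv] -> 13 lines: fns vfj cwu bsfv zup oxx layf iuoyi sjesu hys ykvom bacvs gnj
Hunk 3: at line 2 remove [bsfv,zup] add [vouvr,odaf,fmhr] -> 14 lines: fns vfj cwu vouvr odaf fmhr oxx layf iuoyi sjesu hys ykvom bacvs gnj
Hunk 4: at line 2 remove [cwu,vouvr] add [dirb,ybub] -> 14 lines: fns vfj dirb ybub odaf fmhr oxx layf iuoyi sjesu hys ykvom bacvs gnj
Hunk 5: at line 7 remove [layf,iuoyi,sjesu] add [ndnyw,grg,kreed] -> 14 lines: fns vfj dirb ybub odaf fmhr oxx ndnyw grg kreed hys ykvom bacvs gnj
Hunk 6: at line 2 remove [ybub,odaf] add [jlmr] -> 13 lines: fns vfj dirb jlmr fmhr oxx ndnyw grg kreed hys ykvom bacvs gnj
Hunk 7: at line 1 remove [dirb,jlmr] add [ayv,xgd] -> 13 lines: fns vfj ayv xgd fmhr oxx ndnyw grg kreed hys ykvom bacvs gnj
Final line count: 13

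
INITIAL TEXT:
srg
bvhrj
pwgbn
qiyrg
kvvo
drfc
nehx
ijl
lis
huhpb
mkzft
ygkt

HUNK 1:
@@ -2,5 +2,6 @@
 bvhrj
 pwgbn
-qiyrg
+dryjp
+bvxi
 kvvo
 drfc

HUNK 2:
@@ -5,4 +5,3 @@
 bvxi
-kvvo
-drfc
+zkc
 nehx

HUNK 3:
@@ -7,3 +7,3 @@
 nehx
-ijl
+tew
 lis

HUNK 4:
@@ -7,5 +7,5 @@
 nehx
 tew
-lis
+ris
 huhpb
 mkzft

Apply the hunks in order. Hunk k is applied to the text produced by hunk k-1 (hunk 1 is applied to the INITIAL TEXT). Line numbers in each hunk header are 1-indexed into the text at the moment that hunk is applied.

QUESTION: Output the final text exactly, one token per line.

Hunk 1: at line 2 remove [qiyrg] add [dryjp,bvxi] -> 13 lines: srg bvhrj pwgbn dryjp bvxi kvvo drfc nehx ijl lis huhpb mkzft ygkt
Hunk 2: at line 5 remove [kvvo,drfc] add [zkc] -> 12 lines: srg bvhrj pwgbn dryjp bvxi zkc nehx ijl lis huhpb mkzft ygkt
Hunk 3: at line 7 remove [ijl] add [tew] -> 12 lines: srg bvhrj pwgbn dryjp bvxi zkc nehx tew lis huhpb mkzft ygkt
Hunk 4: at line 7 remove [lis] add [ris] -> 12 lines: srg bvhrj pwgbn dryjp bvxi zkc nehx tew ris huhpb mkzft ygkt

Answer: srg
bvhrj
pwgbn
dryjp
bvxi
zkc
nehx
tew
ris
huhpb
mkzft
ygkt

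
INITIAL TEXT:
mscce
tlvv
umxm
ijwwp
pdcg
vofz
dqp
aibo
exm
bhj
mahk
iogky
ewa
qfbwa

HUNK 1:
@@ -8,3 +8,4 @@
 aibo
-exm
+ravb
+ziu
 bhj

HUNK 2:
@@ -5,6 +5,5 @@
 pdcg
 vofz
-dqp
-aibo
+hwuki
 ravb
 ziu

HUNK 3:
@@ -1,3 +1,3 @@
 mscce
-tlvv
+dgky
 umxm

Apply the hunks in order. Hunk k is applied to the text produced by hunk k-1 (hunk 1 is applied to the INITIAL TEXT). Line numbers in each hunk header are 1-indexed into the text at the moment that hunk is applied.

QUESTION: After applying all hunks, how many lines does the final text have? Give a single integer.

Answer: 14

Derivation:
Hunk 1: at line 8 remove [exm] add [ravb,ziu] -> 15 lines: mscce tlvv umxm ijwwp pdcg vofz dqp aibo ravb ziu bhj mahk iogky ewa qfbwa
Hunk 2: at line 5 remove [dqp,aibo] add [hwuki] -> 14 lines: mscce tlvv umxm ijwwp pdcg vofz hwuki ravb ziu bhj mahk iogky ewa qfbwa
Hunk 3: at line 1 remove [tlvv] add [dgky] -> 14 lines: mscce dgky umxm ijwwp pdcg vofz hwuki ravb ziu bhj mahk iogky ewa qfbwa
Final line count: 14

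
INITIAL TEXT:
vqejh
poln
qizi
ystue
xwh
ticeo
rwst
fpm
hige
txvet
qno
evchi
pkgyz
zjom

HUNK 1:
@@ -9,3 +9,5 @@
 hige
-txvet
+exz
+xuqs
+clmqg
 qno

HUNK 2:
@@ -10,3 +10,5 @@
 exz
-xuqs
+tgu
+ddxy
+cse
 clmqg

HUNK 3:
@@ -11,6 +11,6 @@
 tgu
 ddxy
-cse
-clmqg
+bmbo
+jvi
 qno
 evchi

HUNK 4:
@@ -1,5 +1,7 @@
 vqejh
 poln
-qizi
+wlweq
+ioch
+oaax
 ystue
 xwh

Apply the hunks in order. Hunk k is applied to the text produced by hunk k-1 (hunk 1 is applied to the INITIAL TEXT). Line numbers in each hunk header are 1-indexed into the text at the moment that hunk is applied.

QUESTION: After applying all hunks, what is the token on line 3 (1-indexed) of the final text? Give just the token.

Answer: wlweq

Derivation:
Hunk 1: at line 9 remove [txvet] add [exz,xuqs,clmqg] -> 16 lines: vqejh poln qizi ystue xwh ticeo rwst fpm hige exz xuqs clmqg qno evchi pkgyz zjom
Hunk 2: at line 10 remove [xuqs] add [tgu,ddxy,cse] -> 18 lines: vqejh poln qizi ystue xwh ticeo rwst fpm hige exz tgu ddxy cse clmqg qno evchi pkgyz zjom
Hunk 3: at line 11 remove [cse,clmqg] add [bmbo,jvi] -> 18 lines: vqejh poln qizi ystue xwh ticeo rwst fpm hige exz tgu ddxy bmbo jvi qno evchi pkgyz zjom
Hunk 4: at line 1 remove [qizi] add [wlweq,ioch,oaax] -> 20 lines: vqejh poln wlweq ioch oaax ystue xwh ticeo rwst fpm hige exz tgu ddxy bmbo jvi qno evchi pkgyz zjom
Final line 3: wlweq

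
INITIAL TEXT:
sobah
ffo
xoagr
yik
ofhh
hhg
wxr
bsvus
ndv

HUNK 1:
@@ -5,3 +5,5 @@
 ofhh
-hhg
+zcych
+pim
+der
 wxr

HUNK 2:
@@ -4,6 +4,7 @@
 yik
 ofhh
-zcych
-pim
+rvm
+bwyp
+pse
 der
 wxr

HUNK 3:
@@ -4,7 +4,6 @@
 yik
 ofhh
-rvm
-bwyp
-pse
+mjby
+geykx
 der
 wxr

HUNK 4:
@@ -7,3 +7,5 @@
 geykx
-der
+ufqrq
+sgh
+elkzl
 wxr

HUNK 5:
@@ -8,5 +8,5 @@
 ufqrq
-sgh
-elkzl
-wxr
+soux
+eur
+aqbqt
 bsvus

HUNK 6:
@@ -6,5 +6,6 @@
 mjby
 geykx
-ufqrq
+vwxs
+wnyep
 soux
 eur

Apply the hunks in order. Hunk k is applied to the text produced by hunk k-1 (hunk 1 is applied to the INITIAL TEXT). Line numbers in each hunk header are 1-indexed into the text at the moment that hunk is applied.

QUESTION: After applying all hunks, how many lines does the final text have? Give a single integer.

Answer: 14

Derivation:
Hunk 1: at line 5 remove [hhg] add [zcych,pim,der] -> 11 lines: sobah ffo xoagr yik ofhh zcych pim der wxr bsvus ndv
Hunk 2: at line 4 remove [zcych,pim] add [rvm,bwyp,pse] -> 12 lines: sobah ffo xoagr yik ofhh rvm bwyp pse der wxr bsvus ndv
Hunk 3: at line 4 remove [rvm,bwyp,pse] add [mjby,geykx] -> 11 lines: sobah ffo xoagr yik ofhh mjby geykx der wxr bsvus ndv
Hunk 4: at line 7 remove [der] add [ufqrq,sgh,elkzl] -> 13 lines: sobah ffo xoagr yik ofhh mjby geykx ufqrq sgh elkzl wxr bsvus ndv
Hunk 5: at line 8 remove [sgh,elkzl,wxr] add [soux,eur,aqbqt] -> 13 lines: sobah ffo xoagr yik ofhh mjby geykx ufqrq soux eur aqbqt bsvus ndv
Hunk 6: at line 6 remove [ufqrq] add [vwxs,wnyep] -> 14 lines: sobah ffo xoagr yik ofhh mjby geykx vwxs wnyep soux eur aqbqt bsvus ndv
Final line count: 14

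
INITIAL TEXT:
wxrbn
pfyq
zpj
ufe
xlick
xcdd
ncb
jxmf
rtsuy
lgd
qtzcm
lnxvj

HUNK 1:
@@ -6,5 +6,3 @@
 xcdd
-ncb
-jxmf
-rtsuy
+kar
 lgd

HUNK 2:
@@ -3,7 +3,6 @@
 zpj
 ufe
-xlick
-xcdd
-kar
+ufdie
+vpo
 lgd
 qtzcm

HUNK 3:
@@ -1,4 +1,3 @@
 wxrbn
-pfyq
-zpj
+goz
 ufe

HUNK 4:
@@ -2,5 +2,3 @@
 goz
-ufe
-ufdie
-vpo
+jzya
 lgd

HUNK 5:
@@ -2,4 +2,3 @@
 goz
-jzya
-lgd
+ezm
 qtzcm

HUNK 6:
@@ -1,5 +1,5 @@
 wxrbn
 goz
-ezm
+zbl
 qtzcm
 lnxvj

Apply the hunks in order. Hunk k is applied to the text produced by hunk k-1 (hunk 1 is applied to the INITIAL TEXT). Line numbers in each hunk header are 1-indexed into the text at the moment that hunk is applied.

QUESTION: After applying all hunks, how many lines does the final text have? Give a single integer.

Answer: 5

Derivation:
Hunk 1: at line 6 remove [ncb,jxmf,rtsuy] add [kar] -> 10 lines: wxrbn pfyq zpj ufe xlick xcdd kar lgd qtzcm lnxvj
Hunk 2: at line 3 remove [xlick,xcdd,kar] add [ufdie,vpo] -> 9 lines: wxrbn pfyq zpj ufe ufdie vpo lgd qtzcm lnxvj
Hunk 3: at line 1 remove [pfyq,zpj] add [goz] -> 8 lines: wxrbn goz ufe ufdie vpo lgd qtzcm lnxvj
Hunk 4: at line 2 remove [ufe,ufdie,vpo] add [jzya] -> 6 lines: wxrbn goz jzya lgd qtzcm lnxvj
Hunk 5: at line 2 remove [jzya,lgd] add [ezm] -> 5 lines: wxrbn goz ezm qtzcm lnxvj
Hunk 6: at line 1 remove [ezm] add [zbl] -> 5 lines: wxrbn goz zbl qtzcm lnxvj
Final line count: 5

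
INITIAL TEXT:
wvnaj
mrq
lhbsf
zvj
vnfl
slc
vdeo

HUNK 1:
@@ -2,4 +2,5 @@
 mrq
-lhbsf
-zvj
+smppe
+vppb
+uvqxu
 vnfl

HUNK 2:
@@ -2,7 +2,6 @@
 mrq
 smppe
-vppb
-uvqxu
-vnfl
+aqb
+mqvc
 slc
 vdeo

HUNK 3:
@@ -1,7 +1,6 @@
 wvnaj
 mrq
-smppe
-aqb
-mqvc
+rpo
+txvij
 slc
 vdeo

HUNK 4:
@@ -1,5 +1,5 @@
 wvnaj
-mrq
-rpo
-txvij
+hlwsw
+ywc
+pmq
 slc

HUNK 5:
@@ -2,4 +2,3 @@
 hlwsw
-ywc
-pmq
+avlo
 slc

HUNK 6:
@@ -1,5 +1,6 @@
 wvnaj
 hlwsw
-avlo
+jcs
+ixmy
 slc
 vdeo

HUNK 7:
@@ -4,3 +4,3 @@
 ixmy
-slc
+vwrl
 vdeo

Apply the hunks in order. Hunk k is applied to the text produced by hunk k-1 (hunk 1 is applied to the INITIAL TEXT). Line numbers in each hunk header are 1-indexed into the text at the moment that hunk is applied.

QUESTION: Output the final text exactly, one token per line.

Answer: wvnaj
hlwsw
jcs
ixmy
vwrl
vdeo

Derivation:
Hunk 1: at line 2 remove [lhbsf,zvj] add [smppe,vppb,uvqxu] -> 8 lines: wvnaj mrq smppe vppb uvqxu vnfl slc vdeo
Hunk 2: at line 2 remove [vppb,uvqxu,vnfl] add [aqb,mqvc] -> 7 lines: wvnaj mrq smppe aqb mqvc slc vdeo
Hunk 3: at line 1 remove [smppe,aqb,mqvc] add [rpo,txvij] -> 6 lines: wvnaj mrq rpo txvij slc vdeo
Hunk 4: at line 1 remove [mrq,rpo,txvij] add [hlwsw,ywc,pmq] -> 6 lines: wvnaj hlwsw ywc pmq slc vdeo
Hunk 5: at line 2 remove [ywc,pmq] add [avlo] -> 5 lines: wvnaj hlwsw avlo slc vdeo
Hunk 6: at line 1 remove [avlo] add [jcs,ixmy] -> 6 lines: wvnaj hlwsw jcs ixmy slc vdeo
Hunk 7: at line 4 remove [slc] add [vwrl] -> 6 lines: wvnaj hlwsw jcs ixmy vwrl vdeo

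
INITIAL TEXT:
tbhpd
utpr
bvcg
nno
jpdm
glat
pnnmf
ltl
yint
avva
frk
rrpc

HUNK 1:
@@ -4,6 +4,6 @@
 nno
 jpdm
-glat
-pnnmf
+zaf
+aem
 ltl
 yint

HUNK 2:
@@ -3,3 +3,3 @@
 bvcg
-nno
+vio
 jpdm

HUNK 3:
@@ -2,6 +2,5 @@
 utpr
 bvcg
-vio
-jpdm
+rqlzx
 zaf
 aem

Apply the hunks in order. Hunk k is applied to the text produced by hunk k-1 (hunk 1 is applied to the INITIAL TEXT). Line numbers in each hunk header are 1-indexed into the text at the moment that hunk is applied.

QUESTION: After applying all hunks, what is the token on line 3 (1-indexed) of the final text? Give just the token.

Hunk 1: at line 4 remove [glat,pnnmf] add [zaf,aem] -> 12 lines: tbhpd utpr bvcg nno jpdm zaf aem ltl yint avva frk rrpc
Hunk 2: at line 3 remove [nno] add [vio] -> 12 lines: tbhpd utpr bvcg vio jpdm zaf aem ltl yint avva frk rrpc
Hunk 3: at line 2 remove [vio,jpdm] add [rqlzx] -> 11 lines: tbhpd utpr bvcg rqlzx zaf aem ltl yint avva frk rrpc
Final line 3: bvcg

Answer: bvcg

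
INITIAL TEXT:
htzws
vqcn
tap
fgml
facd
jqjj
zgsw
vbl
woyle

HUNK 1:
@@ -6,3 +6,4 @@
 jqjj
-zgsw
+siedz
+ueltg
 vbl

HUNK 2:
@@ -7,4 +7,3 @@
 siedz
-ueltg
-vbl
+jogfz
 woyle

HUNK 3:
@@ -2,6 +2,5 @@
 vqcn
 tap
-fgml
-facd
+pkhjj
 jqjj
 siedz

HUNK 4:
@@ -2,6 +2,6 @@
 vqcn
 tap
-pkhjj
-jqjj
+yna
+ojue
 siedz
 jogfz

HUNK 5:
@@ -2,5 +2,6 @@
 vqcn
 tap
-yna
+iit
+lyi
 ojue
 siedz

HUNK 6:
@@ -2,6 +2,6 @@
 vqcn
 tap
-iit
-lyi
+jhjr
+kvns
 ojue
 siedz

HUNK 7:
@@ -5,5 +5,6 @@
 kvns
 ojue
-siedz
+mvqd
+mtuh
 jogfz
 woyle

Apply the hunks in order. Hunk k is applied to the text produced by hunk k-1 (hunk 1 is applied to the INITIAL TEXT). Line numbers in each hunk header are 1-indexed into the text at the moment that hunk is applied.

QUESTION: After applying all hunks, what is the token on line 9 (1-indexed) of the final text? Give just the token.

Hunk 1: at line 6 remove [zgsw] add [siedz,ueltg] -> 10 lines: htzws vqcn tap fgml facd jqjj siedz ueltg vbl woyle
Hunk 2: at line 7 remove [ueltg,vbl] add [jogfz] -> 9 lines: htzws vqcn tap fgml facd jqjj siedz jogfz woyle
Hunk 3: at line 2 remove [fgml,facd] add [pkhjj] -> 8 lines: htzws vqcn tap pkhjj jqjj siedz jogfz woyle
Hunk 4: at line 2 remove [pkhjj,jqjj] add [yna,ojue] -> 8 lines: htzws vqcn tap yna ojue siedz jogfz woyle
Hunk 5: at line 2 remove [yna] add [iit,lyi] -> 9 lines: htzws vqcn tap iit lyi ojue siedz jogfz woyle
Hunk 6: at line 2 remove [iit,lyi] add [jhjr,kvns] -> 9 lines: htzws vqcn tap jhjr kvns ojue siedz jogfz woyle
Hunk 7: at line 5 remove [siedz] add [mvqd,mtuh] -> 10 lines: htzws vqcn tap jhjr kvns ojue mvqd mtuh jogfz woyle
Final line 9: jogfz

Answer: jogfz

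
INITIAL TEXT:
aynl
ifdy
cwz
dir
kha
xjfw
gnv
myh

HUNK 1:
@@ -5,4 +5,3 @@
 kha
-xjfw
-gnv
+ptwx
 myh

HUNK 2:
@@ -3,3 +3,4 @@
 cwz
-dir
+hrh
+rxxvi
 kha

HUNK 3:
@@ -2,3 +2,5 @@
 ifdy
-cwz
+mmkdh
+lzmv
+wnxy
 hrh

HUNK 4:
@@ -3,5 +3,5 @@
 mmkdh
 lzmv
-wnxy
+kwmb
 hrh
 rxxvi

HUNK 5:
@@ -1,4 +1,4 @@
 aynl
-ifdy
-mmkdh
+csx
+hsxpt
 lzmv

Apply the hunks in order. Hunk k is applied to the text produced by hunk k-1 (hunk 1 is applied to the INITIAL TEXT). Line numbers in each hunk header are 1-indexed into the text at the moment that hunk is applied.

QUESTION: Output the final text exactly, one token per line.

Hunk 1: at line 5 remove [xjfw,gnv] add [ptwx] -> 7 lines: aynl ifdy cwz dir kha ptwx myh
Hunk 2: at line 3 remove [dir] add [hrh,rxxvi] -> 8 lines: aynl ifdy cwz hrh rxxvi kha ptwx myh
Hunk 3: at line 2 remove [cwz] add [mmkdh,lzmv,wnxy] -> 10 lines: aynl ifdy mmkdh lzmv wnxy hrh rxxvi kha ptwx myh
Hunk 4: at line 3 remove [wnxy] add [kwmb] -> 10 lines: aynl ifdy mmkdh lzmv kwmb hrh rxxvi kha ptwx myh
Hunk 5: at line 1 remove [ifdy,mmkdh] add [csx,hsxpt] -> 10 lines: aynl csx hsxpt lzmv kwmb hrh rxxvi kha ptwx myh

Answer: aynl
csx
hsxpt
lzmv
kwmb
hrh
rxxvi
kha
ptwx
myh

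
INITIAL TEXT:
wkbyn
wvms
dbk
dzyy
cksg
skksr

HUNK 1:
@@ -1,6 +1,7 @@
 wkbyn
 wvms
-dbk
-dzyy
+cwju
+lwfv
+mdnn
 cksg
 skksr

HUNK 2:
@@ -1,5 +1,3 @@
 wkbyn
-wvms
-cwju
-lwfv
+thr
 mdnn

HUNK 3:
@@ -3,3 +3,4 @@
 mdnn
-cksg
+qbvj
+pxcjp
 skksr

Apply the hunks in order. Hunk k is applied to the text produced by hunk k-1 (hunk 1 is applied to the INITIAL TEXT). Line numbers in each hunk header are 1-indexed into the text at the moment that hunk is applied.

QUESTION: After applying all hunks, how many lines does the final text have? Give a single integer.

Hunk 1: at line 1 remove [dbk,dzyy] add [cwju,lwfv,mdnn] -> 7 lines: wkbyn wvms cwju lwfv mdnn cksg skksr
Hunk 2: at line 1 remove [wvms,cwju,lwfv] add [thr] -> 5 lines: wkbyn thr mdnn cksg skksr
Hunk 3: at line 3 remove [cksg] add [qbvj,pxcjp] -> 6 lines: wkbyn thr mdnn qbvj pxcjp skksr
Final line count: 6

Answer: 6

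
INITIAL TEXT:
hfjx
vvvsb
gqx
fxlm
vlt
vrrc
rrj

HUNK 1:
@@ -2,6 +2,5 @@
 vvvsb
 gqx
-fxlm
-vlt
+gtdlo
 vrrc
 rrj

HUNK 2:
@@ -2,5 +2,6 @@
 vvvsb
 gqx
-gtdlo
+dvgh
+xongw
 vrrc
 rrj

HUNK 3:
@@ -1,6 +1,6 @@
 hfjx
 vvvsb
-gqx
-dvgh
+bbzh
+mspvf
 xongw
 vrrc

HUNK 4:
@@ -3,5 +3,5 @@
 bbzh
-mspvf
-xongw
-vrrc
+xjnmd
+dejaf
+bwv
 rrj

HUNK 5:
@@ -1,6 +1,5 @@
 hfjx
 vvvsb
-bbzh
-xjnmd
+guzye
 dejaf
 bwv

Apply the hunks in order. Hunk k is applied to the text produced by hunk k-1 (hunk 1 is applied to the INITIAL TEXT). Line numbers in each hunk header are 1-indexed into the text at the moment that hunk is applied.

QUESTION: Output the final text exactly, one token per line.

Hunk 1: at line 2 remove [fxlm,vlt] add [gtdlo] -> 6 lines: hfjx vvvsb gqx gtdlo vrrc rrj
Hunk 2: at line 2 remove [gtdlo] add [dvgh,xongw] -> 7 lines: hfjx vvvsb gqx dvgh xongw vrrc rrj
Hunk 3: at line 1 remove [gqx,dvgh] add [bbzh,mspvf] -> 7 lines: hfjx vvvsb bbzh mspvf xongw vrrc rrj
Hunk 4: at line 3 remove [mspvf,xongw,vrrc] add [xjnmd,dejaf,bwv] -> 7 lines: hfjx vvvsb bbzh xjnmd dejaf bwv rrj
Hunk 5: at line 1 remove [bbzh,xjnmd] add [guzye] -> 6 lines: hfjx vvvsb guzye dejaf bwv rrj

Answer: hfjx
vvvsb
guzye
dejaf
bwv
rrj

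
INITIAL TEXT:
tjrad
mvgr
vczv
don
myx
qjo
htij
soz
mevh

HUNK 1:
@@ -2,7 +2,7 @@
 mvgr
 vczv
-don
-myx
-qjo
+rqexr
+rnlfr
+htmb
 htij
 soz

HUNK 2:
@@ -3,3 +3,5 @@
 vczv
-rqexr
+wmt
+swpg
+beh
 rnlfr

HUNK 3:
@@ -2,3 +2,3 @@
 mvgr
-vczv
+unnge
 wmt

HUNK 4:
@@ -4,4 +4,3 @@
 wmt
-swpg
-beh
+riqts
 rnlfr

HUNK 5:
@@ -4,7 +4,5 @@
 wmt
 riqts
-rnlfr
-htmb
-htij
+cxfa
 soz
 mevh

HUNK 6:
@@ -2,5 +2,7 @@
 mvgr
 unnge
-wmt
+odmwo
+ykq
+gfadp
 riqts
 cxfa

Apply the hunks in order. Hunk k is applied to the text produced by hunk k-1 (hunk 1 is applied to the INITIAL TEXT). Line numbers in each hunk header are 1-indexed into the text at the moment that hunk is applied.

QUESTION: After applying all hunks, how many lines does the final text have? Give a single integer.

Answer: 10

Derivation:
Hunk 1: at line 2 remove [don,myx,qjo] add [rqexr,rnlfr,htmb] -> 9 lines: tjrad mvgr vczv rqexr rnlfr htmb htij soz mevh
Hunk 2: at line 3 remove [rqexr] add [wmt,swpg,beh] -> 11 lines: tjrad mvgr vczv wmt swpg beh rnlfr htmb htij soz mevh
Hunk 3: at line 2 remove [vczv] add [unnge] -> 11 lines: tjrad mvgr unnge wmt swpg beh rnlfr htmb htij soz mevh
Hunk 4: at line 4 remove [swpg,beh] add [riqts] -> 10 lines: tjrad mvgr unnge wmt riqts rnlfr htmb htij soz mevh
Hunk 5: at line 4 remove [rnlfr,htmb,htij] add [cxfa] -> 8 lines: tjrad mvgr unnge wmt riqts cxfa soz mevh
Hunk 6: at line 2 remove [wmt] add [odmwo,ykq,gfadp] -> 10 lines: tjrad mvgr unnge odmwo ykq gfadp riqts cxfa soz mevh
Final line count: 10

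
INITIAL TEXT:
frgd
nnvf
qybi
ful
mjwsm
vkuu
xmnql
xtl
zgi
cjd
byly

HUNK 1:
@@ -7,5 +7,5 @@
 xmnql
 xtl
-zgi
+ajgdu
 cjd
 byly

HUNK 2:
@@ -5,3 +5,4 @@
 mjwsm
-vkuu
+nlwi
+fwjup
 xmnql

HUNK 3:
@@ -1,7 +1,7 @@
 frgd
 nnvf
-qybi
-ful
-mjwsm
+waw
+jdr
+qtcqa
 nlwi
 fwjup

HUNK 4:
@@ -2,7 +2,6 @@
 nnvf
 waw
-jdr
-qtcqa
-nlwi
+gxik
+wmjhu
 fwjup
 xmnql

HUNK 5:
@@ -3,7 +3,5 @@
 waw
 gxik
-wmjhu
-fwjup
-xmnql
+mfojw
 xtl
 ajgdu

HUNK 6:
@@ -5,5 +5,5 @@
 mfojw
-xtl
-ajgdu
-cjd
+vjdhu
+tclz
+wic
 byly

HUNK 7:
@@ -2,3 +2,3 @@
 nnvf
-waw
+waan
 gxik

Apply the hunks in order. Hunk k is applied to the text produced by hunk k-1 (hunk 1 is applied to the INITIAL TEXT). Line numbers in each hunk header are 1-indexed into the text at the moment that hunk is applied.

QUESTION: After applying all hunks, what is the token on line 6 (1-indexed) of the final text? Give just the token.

Hunk 1: at line 7 remove [zgi] add [ajgdu] -> 11 lines: frgd nnvf qybi ful mjwsm vkuu xmnql xtl ajgdu cjd byly
Hunk 2: at line 5 remove [vkuu] add [nlwi,fwjup] -> 12 lines: frgd nnvf qybi ful mjwsm nlwi fwjup xmnql xtl ajgdu cjd byly
Hunk 3: at line 1 remove [qybi,ful,mjwsm] add [waw,jdr,qtcqa] -> 12 lines: frgd nnvf waw jdr qtcqa nlwi fwjup xmnql xtl ajgdu cjd byly
Hunk 4: at line 2 remove [jdr,qtcqa,nlwi] add [gxik,wmjhu] -> 11 lines: frgd nnvf waw gxik wmjhu fwjup xmnql xtl ajgdu cjd byly
Hunk 5: at line 3 remove [wmjhu,fwjup,xmnql] add [mfojw] -> 9 lines: frgd nnvf waw gxik mfojw xtl ajgdu cjd byly
Hunk 6: at line 5 remove [xtl,ajgdu,cjd] add [vjdhu,tclz,wic] -> 9 lines: frgd nnvf waw gxik mfojw vjdhu tclz wic byly
Hunk 7: at line 2 remove [waw] add [waan] -> 9 lines: frgd nnvf waan gxik mfojw vjdhu tclz wic byly
Final line 6: vjdhu

Answer: vjdhu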